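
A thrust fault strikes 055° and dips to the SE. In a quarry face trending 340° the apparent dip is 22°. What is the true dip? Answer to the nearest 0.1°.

β = acute angle between strike 055° and section 340° = 75°.
tan(true dip) = tan 22° / sin 75° = 0.4183
δ = arctan(0.4183) = 22.70°

22.7°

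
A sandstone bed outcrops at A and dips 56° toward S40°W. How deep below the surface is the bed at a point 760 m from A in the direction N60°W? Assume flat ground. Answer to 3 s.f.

196 m

The hole lies 80° from the dip direction, so the down-dip offset is 760 × cos 80° = 131.97 m.
Depth = down-dip offset × tan(dip) = 131.97 × tan 56° = 131.97 × 1.4826
Depth = 195.66 m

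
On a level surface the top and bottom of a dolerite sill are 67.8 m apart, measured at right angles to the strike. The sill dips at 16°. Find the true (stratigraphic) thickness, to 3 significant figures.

18.7 m

True thickness t = w · sin(dip) = 67.8 × sin 16°
t = 67.8 × 0.2756 = 18.688 m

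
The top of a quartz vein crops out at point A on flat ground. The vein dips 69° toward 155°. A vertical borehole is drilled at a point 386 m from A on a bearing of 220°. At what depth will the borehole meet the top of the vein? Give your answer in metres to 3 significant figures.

425 m

The hole lies 65° from the dip direction, so the down-dip offset is 386 × cos 65° = 163.13 m.
Depth = down-dip offset × tan(dip) = 163.13 × tan 69° = 163.13 × 2.6051
Depth = 424.97 m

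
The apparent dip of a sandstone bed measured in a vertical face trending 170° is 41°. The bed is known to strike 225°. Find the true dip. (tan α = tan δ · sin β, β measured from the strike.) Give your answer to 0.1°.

β = acute angle between strike 225° and section 170° = 55°.
tan δ = tan α / sin β = tan 41° / sin 55° = 0.8693 / 0.8192 = 1.0612
δ = arctan(1.0612) = 46.70°

46.7°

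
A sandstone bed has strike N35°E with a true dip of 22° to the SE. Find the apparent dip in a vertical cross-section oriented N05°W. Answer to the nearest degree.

The section lies 40° from the strike.
tan α = tan 22° × sin 40° = 0.4040 × 0.6428 = 0.2597
α = arctan(0.2597) = 14.56°

15°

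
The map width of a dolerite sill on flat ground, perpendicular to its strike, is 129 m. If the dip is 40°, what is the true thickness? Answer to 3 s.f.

True thickness t = w · sin(dip) = 129 × sin 40°
t = 129 × 0.6428 = 82.920 m

82.9 m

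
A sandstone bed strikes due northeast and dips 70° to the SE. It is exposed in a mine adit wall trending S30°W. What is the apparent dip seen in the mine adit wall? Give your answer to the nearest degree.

35°

The section lies 15° from the strike.
tan(apparent dip) = tan 70° · sin 15° = 0.7111
α = arctan(0.7111) = 35.42°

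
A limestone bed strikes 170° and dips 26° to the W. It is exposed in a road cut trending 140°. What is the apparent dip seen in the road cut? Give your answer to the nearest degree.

14°

Angle between strike (170°) and section (140°): β = 30°.
tan α = tan 26° × sin 30° = 0.4877 × 0.5000 = 0.2439
apparent dip = arctan 0.2439 = 13.71°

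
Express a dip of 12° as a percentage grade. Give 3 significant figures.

grade % = 100 × tan 12° = 100 × 0.2126

21.3%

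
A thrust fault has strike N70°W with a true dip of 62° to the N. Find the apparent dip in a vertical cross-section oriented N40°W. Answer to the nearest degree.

The strike is N70°W and the section trends N40°W; the acute angle between them is β = 30°.
tan α = tan 62° × sin 30° = 1.8807 × 0.5000 = 0.9404
apparent dip = arctan 0.9404 = 43.24°

43°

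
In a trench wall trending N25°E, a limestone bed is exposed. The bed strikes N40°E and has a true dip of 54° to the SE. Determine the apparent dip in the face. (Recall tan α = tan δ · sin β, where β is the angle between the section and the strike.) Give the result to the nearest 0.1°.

19.6°

The section lies 15° from the strike.
tan α = tan 54° × sin 15° = 1.3764 × 0.2588 = 0.3562
α = arctan(0.3562) = 19.61°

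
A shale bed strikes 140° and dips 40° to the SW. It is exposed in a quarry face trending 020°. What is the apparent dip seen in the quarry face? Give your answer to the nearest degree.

The strike is 140° and the section trends 020°; the acute angle between them is β = 60°.
tan(apparent dip) = tan 40° · sin 60° = 0.7267
apparent dip = arctan 0.7267 = 36.01°

36°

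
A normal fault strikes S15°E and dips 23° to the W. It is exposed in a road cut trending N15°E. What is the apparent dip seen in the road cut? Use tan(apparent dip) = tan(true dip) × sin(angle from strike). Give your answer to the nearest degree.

Angle between strike (S15°E) and section (N15°E): β = 30°.
tan(apparent dip) = tan 23° · sin 30° = 0.2122
α = arctan(0.2122) = 11.98°

12°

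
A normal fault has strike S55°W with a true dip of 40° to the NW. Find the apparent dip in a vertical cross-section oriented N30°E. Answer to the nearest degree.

20°

Angle between strike (S55°W) and section (N30°E): β = 25°.
tan α = tan 40° × sin 25° = 0.8391 × 0.4226 = 0.3546
α = arctan(0.3546) = 19.53°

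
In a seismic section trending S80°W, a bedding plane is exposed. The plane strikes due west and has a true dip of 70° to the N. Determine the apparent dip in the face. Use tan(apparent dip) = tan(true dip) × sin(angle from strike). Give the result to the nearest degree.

Angle between strike (due west) and section (S80°W): β = 10°.
tan(apparent dip) = tan 70° · sin 10° = 0.4771
apparent dip = arctan 0.4771 = 25.51°

26°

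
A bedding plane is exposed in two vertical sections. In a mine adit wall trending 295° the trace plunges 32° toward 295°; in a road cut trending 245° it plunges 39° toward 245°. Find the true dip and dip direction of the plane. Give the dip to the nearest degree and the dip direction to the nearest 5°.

true dip 39°, dip direction 255°

Each apparent-dip line lies in the plane. As unit vectors (x east, y north, z up), v₁ plunges 32°→295° and v₂ plunges 39°→245°.
n = v₁ × v₂ = (-0.400, -0.110, 0.505) (taken with n_z > 0).
Dip δ = arctan(|n_h|/n_z) = arctan(0.415/0.505) = 39.4°.
Dip direction = atan2(-0.400, -0.110) = 255° (azimuth of n's horizontal projection).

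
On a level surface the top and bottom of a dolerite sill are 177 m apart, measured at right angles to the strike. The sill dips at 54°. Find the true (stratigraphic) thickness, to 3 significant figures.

True thickness t = w · sin(dip) = 177 × sin 54°
t = 177 × 0.8090 = 143.196 m

143 m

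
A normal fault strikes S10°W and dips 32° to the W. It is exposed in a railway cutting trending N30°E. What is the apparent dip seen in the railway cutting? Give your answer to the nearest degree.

12°

The strike is S10°W and the section trends N30°E; the acute angle between them is β = 20°.
tan(apparent dip) = tan 32° · sin 20° = 0.2137
apparent dip = arctan 0.2137 = 12.06°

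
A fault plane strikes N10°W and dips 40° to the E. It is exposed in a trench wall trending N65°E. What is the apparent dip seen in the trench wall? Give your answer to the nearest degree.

39°

The strike is N10°W and the section trends N65°E; the acute angle between them is β = 75°.
tan α = tan 40° × sin 75° = 0.8391 × 0.9659 = 0.8105
α = arctan(0.8105) = 39.03°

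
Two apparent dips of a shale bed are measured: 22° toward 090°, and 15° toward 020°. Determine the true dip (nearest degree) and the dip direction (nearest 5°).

Represent each trace as a vector plunging at its apparent dip toward its trend (east-north-up frame): v₁ = (0.927, 0.000, -0.375), v₂ = (0.330, 0.908, -0.259).
Cross product v₁ × v₂ gives the pole to the plane: n ∝ (0.340, 0.116, 0.842).
tan δ = √(n_x²+n_y²)/n_z = 0.359/0.842, so δ = 23.1°.
Dip direction = atan2(0.340, 0.116) = 71° (azimuth of n's horizontal projection).

true dip 23°, dip direction 070°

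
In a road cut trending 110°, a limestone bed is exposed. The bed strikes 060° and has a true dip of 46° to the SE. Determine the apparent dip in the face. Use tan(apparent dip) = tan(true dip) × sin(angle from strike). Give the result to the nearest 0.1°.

The strike is 060° and the section trends 110°; the acute angle between them is β = 50°.
tan α = tan 46° × sin 50° = 1.0355 × 0.7660 = 0.7933
apparent dip = arctan 0.7933 = 38.42°

38.4°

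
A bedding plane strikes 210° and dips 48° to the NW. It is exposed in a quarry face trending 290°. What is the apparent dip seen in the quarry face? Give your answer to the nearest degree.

Angle between strike (210°) and section (290°): β = 80°.
tan(apparent dip) = tan 48° · sin 80° = 1.0937
α = arctan(1.0937) = 47.56°

48°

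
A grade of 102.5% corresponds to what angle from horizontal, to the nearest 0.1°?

45.7°

tan θ = 102.5/100 = 1.0250
θ = arctan(1.0250) = 45.71°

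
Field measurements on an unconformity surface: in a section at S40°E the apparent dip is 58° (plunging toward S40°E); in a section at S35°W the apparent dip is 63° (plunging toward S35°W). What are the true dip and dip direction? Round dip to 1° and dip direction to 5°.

true dip 66°, dip direction 185°

Each apparent-dip line lies in the plane. As unit vectors (x east, y north, z up), v₁ plunges 58°→S40°E and v₂ plunges 63°→S35°W.
The plane normal is n = v₁ × v₂ ∝ (-0.046, -0.524, 0.232).
Dip δ = arctan(|n_h|/n_z) = arctan(0.526/0.232) = 66.2°.
Dip direction = azimuth of (n_x, n_y) = atan2(-0.046, -0.524) = 185°.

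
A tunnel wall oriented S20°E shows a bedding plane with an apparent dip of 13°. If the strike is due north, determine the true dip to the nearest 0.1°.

β = acute angle between strike due north and section S20°E = 20°.
tan δ = tan α / sin β = tan 13° / sin 20° = 0.2309 / 0.3420 = 0.6750
δ = arctan(0.6750) = 34.02°

34.0°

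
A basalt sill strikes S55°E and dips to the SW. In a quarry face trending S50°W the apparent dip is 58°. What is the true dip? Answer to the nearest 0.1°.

58.9°

The section is 75° from the strike.
tan δ = tan α / sin β = tan 58° / sin 75° = 1.6003 / 0.9659 = 1.6568
true dip = arctan 1.6568 = 58.89°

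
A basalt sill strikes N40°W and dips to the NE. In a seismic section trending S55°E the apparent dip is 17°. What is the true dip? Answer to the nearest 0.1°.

β = acute angle between strike N40°W and section S55°E = 15°.
tan(true dip) = tan 17° / sin 15° = 1.1813
true dip = arctan 1.1813 = 49.75°

49.8°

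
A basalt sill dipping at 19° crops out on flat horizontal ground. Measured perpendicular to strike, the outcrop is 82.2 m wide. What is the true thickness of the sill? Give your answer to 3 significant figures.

26.8 m

True thickness t = w · sin(dip) = 82.2 × sin 19°
t = 82.2 × 0.3256 = 26.762 m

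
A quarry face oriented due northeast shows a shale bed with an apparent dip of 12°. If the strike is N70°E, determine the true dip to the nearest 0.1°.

The section is 25° from the strike.
tan(true dip) = tan 12° / sin 25° = 0.5030
δ = arctan(0.5030) = 26.70°

26.7°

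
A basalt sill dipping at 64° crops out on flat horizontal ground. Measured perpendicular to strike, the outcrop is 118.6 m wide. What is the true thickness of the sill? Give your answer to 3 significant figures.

107 m

True thickness t = w · sin(dip) = 118.6 × sin 64°
t = 118.6 × 0.8988 = 106.597 m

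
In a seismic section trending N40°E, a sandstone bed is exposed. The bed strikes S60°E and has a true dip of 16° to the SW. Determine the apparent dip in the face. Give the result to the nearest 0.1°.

The strike is S60°E and the section trends N40°E; the acute angle between them is β = 80°.
tan α = tan 16° × sin 80° = 0.2867 × 0.9848 = 0.2824
α = arctan(0.2824) = 15.77°

15.8°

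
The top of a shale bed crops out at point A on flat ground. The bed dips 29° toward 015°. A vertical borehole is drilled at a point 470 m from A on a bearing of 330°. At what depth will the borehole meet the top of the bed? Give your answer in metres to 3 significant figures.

184 m

The hole lies 45° from the dip direction, so the down-dip offset is 470 × cos 45° = 332.34 m.
Depth = down-dip offset × tan(dip) = 332.34 × tan 29° = 332.34 × 0.5543
Depth = 184.22 m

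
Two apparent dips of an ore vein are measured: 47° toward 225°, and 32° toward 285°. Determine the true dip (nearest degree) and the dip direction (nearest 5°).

true dip 47°, dip direction 230°

Each apparent-dip line lies in the plane. As unit vectors (x east, y north, z up), v₁ plunges 47°→225° and v₂ plunges 32°→285°.
The plane normal is n = v₁ × v₂ ∝ (-0.416, -0.344, 0.501).
tan δ = √(n_x²+n_y²)/n_z = 0.540/0.501, so δ = 47.1°.
Dip direction = atan2(-0.416, -0.344) = 230° (azimuth of n's horizontal projection).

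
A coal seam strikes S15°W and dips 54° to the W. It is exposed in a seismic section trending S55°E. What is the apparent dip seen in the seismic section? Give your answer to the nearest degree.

52°

The section lies 70° from the strike.
tan α = tan 54° × sin 70° = 1.3764 × 0.9397 = 1.2934
apparent dip = arctan 1.2934 = 52.29°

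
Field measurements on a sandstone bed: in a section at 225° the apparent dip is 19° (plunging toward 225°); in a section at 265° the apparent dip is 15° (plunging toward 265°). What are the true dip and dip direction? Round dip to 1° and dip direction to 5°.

true dip 19°, dip direction 225°

Each apparent-dip line lies in the plane. As unit vectors (x east, y north, z up), v₁ plunges 19°→225° and v₂ plunges 15°→265°.
n = v₁ × v₂ = (-0.146, -0.140, 0.587) (taken with n_z > 0).
tan δ = √(n_x²+n_y²)/n_z = 0.202/0.587, so δ = 19.0°.
Dip direction = azimuth of (n_x, n_y) = atan2(-0.146, -0.140) = 226°.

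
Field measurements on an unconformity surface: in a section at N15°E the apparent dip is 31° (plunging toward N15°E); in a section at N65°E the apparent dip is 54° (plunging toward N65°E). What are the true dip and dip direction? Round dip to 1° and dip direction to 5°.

Each apparent-dip line lies in the plane. As unit vectors (x east, y north, z up), v₁ plunges 31°→N15°E and v₂ plunges 54°→N65°E.
n = v₁ × v₂ = (0.542, 0.095, 0.386) (taken with n_z > 0).
tan δ = √(n_x²+n_y²)/n_z = 0.550/0.386, so δ = 54.9°.
Dip direction = atan2(0.542, 0.095) = 80° (azimuth of n's horizontal projection).

true dip 55°, dip direction 080°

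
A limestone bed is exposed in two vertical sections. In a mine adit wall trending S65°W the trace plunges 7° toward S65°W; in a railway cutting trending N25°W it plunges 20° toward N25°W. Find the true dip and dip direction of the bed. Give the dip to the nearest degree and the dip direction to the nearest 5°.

Each apparent-dip line lies in the plane. As unit vectors (x east, y north, z up), v₁ plunges 7°→S65°W and v₂ plunges 20°→N25°W.
The plane normal is n = v₁ × v₂ ∝ (-0.247, 0.259, 0.933).
True dip = arccos(n_z / |n|) = arccos(0.9335) = 21.0°.
Dip direction = atan2(-0.247, 0.259) = 316° (azimuth of n's horizontal projection).

true dip 21°, dip direction 315°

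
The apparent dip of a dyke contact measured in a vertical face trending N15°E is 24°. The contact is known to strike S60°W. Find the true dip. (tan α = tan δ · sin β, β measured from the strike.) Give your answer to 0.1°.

32.2°

β = acute angle between strike S60°W and section N15°E = 45°.
tan(true dip) = tan 24° / sin 45° = 0.6296
true dip = arctan 0.6296 = 32.20°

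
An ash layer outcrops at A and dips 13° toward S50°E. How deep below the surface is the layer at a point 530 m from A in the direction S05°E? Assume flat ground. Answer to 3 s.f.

86.5 m

The hole lies 45° from the dip direction, so the down-dip offset is 530 × cos 45° = 374.77 m.
Depth = down-dip offset × tan(dip) = 374.77 × tan 13° = 374.77 × 0.2309
Depth = 86.52 m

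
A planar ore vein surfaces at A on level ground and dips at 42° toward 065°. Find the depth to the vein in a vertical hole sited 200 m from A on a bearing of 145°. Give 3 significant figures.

The hole lies 80° from the dip direction, so the down-dip offset is 200 × cos 80° = 34.73 m.
Depth = down-dip offset × tan(dip) = 34.73 × tan 42° = 34.73 × 0.9004
Depth = 31.27 m

31.3 m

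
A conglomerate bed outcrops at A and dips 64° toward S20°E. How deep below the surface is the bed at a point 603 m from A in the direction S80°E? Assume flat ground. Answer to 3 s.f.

The hole lies 60° from the dip direction, so the down-dip offset is 603 × cos 60° = 301.50 m.
Depth = down-dip offset × tan(dip) = 301.50 × tan 64° = 301.50 × 2.0503
Depth = 618.17 m

618 m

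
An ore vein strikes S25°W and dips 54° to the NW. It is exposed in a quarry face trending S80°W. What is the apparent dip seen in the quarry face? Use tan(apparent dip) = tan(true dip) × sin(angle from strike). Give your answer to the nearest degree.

The strike is S25°W and the section trends S80°W; the acute angle between them is β = 55°.
tan(apparent dip) = tan 54° · sin 55° = 1.1275
α = arctan(1.1275) = 48.43°

48°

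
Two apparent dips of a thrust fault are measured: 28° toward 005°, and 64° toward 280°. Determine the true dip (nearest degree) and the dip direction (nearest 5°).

Each apparent-dip line lies in the plane. As unit vectors (x east, y north, z up), v₁ plunges 28°→005° and v₂ plunges 64°→280°.
Cross product v₁ × v₂ gives the pole to the plane: n ∝ (-0.755, 0.272, 0.386).
tan δ = √(n_x²+n_y²)/n_z = 0.802/0.386, so δ = 64.3°.
Dip direction = azimuth of (n_x, n_y) = atan2(-0.755, 0.272) = 290°.

true dip 64°, dip direction 290°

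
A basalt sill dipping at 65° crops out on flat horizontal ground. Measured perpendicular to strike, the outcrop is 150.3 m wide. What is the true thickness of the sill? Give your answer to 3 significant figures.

True thickness t = w · sin(dip) = 150.3 × sin 65°
t = 150.3 × 0.9063 = 136.218 m

136 m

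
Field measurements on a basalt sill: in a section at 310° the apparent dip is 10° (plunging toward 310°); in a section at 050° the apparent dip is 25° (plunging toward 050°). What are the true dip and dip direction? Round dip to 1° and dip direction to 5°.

The two traces are lines in the plane: v₁ = (sin 310°·cos 10°, cos 310°·cos 10°, −sin 10°), v₂ = (sin 50°·cos 25°, cos 50°·cos 25°, −sin 25°).
Cross product v₁ × v₂ gives the pole to the plane: n ∝ (0.166, 0.439, 0.879).
True dip = arccos(n_z / |n|) = arccos(0.8819) = 28.1°.
The horizontal component of n points toward azimuth atan2(n_x, n_y) = 21°, the dip direction.

true dip 28°, dip direction 020°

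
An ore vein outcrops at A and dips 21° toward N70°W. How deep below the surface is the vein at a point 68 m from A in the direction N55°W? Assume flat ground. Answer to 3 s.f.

The hole lies 15° from the dip direction, so the down-dip offset is 68 × cos 15° = 65.68 m.
Depth = down-dip offset × tan(dip) = 65.68 × tan 21° = 65.68 × 0.3839
Depth = 25.21 m

25.2 m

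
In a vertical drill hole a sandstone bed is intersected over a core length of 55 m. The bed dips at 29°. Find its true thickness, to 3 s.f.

True thickness t = h · cos(dip) = 55 × cos 29°
t = 55 × 0.8746 = 48.104 m

48.1 m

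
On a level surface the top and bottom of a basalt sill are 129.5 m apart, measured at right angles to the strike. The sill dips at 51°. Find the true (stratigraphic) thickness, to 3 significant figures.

True thickness t = w · sin(dip) = 129.5 × sin 51°
t = 129.5 × 0.7771 = 100.640 m

101 m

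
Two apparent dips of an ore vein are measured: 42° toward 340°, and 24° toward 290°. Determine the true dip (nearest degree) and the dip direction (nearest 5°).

Each apparent-dip line lies in the plane. As unit vectors (x east, y north, z up), v₁ plunges 42°→340° and v₂ plunges 24°→290°.
The plane normal is n = v₁ × v₂ ∝ (-0.075, 0.471, 0.520).
Dip δ = arctan(|n_h|/n_z) = arctan(0.477/0.520) = 42.5°.
Dip direction = azimuth of (n_x, n_y) = atan2(-0.075, 0.471) = 351°.

true dip 43°, dip direction 350°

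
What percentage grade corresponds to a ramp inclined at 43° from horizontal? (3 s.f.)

93.3%

grade % = 100 × tan 43° = 100 × 0.9325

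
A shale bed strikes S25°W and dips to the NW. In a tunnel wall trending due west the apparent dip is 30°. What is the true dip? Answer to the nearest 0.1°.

β = acute angle between strike S25°W and section due west = 65°.
tan δ = tan α / sin β = tan 30° / sin 65° = 0.5774 / 0.9063 = 0.6370
true dip = arctan 0.6370 = 32.50°

32.5°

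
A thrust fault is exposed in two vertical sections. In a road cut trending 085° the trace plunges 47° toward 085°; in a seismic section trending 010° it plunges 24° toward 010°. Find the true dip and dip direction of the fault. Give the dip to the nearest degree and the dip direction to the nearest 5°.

The two traces are lines in the plane: v₁ = (sin 85°·cos 47°, cos 85°·cos 47°, −sin 47°), v₂ = (sin 10°·cos 24°, cos 10°·cos 24°, −sin 24°).
The plane normal is n = v₁ × v₂ ∝ (0.634, 0.160, 0.602).
True dip = arccos(n_z / |n|) = arccos(0.6773) = 47.4°.
Dip direction = azimuth of (n_x, n_y) = atan2(0.634, 0.160) = 76°.

true dip 47°, dip direction 075°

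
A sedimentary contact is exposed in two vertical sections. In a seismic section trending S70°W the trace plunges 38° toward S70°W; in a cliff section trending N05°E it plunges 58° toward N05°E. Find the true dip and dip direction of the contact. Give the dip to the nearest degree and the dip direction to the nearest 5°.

Each apparent-dip line lies in the plane. As unit vectors (x east, y north, z up), v₁ plunges 38°→S70°W and v₂ plunges 58°→N05°E.
Cross product v₁ × v₂ gives the pole to the plane: n ∝ (-0.554, 0.656, 0.378).
tan δ = √(n_x²+n_y²)/n_z = 0.859/0.378, so δ = 66.2°.
Dip direction = azimuth of (n_x, n_y) = atan2(-0.554, 0.656) = 320°.

true dip 66°, dip direction 320°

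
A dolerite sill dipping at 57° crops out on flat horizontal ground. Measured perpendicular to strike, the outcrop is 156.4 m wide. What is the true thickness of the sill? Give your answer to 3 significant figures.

True thickness t = w · sin(dip) = 156.4 × sin 57°
t = 156.4 × 0.8387 = 131.168 m

131 m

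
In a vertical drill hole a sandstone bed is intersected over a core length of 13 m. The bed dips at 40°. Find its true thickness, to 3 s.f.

9.96 m

True thickness t = h · cos(dip) = 13 × cos 40°
t = 13 × 0.7660 = 9.959 m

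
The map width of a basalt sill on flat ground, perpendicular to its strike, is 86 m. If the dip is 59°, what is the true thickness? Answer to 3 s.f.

True thickness t = w · sin(dip) = 86 × sin 59°
t = 86 × 0.8572 = 73.716 m

73.7 m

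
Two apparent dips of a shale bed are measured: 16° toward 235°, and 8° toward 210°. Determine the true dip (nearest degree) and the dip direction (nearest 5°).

true dip 22°, dip direction 280°

Each apparent-dip line lies in the plane. As unit vectors (x east, y north, z up), v₁ plunges 16°→235° and v₂ plunges 8°→210°.
n = v₁ × v₂ = (-0.160, 0.027, 0.402) (taken with n_z > 0).
tan δ = √(n_x²+n_y²)/n_z = 0.162/0.402, so δ = 21.9°.
Dip direction = azimuth of (n_x, n_y) = atan2(-0.160, 0.027) = 280°.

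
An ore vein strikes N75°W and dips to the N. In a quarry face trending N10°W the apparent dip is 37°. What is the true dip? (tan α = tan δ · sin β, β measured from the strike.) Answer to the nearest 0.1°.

39.7°

The section is 65° from the strike.
tan(true dip) = tan 37° / sin 65° = 0.8315
δ = arctan(0.8315) = 39.74°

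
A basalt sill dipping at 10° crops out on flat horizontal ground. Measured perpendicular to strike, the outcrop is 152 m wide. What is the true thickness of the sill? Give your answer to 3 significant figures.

26.4 m

True thickness t = w · sin(dip) = 152 × sin 10°
t = 152 × 0.1736 = 26.395 m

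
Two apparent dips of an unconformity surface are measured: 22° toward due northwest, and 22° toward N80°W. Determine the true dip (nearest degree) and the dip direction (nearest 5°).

true dip 23°, dip direction 300°

The two traces are lines in the plane: v₁ = (sin 315°·cos 22°, cos 315°·cos 22°, −sin 22°), v₂ = (sin 280°·cos 22°, cos 280°·cos 22°, −sin 22°).
n = v₁ × v₂ = (-0.185, 0.096, 0.493) (taken with n_z > 0).
tan δ = √(n_x²+n_y²)/n_z = 0.209/0.493, so δ = 23.0°.
Dip direction = atan2(-0.185, 0.096) = 298° (azimuth of n's horizontal projection).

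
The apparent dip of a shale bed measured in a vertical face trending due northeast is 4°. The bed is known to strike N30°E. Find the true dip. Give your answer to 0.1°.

15.1°

The section is 15° from the strike.
tan(true dip) = tan 4° / sin 15° = 0.2702
true dip = arctan 0.2702 = 15.12°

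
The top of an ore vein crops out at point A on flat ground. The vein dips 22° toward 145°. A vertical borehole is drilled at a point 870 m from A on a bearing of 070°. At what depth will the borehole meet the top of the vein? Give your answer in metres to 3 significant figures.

The hole lies 75° from the dip direction, so the down-dip offset is 870 × cos 75° = 225.17 m.
Depth = down-dip offset × tan(dip) = 225.17 × tan 22° = 225.17 × 0.4040
Depth = 90.98 m

91.0 m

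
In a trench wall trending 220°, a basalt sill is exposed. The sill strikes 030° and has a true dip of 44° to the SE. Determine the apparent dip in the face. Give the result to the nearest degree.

The strike is 030° and the section trends 220°; the acute angle between them is β = 10°.
tan(apparent dip) = tan 44° · sin 10° = 0.1677
apparent dip = arctan 0.1677 = 9.52°

10°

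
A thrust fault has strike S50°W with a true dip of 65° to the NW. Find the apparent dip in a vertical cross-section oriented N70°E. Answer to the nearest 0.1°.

The strike is S50°W and the section trends N70°E; the acute angle between them is β = 20°.
tan(apparent dip) = tan 65° · sin 20° = 0.7335
α = arctan(0.7335) = 36.26°

36.3°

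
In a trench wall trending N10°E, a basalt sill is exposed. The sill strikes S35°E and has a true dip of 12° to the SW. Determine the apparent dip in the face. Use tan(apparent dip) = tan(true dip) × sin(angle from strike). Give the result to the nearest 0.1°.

The section lies 45° from the strike.
tan α = tan 12° × sin 45° = 0.2126 × 0.7071 = 0.1503
α = arctan(0.1503) = 8.55°

8.5°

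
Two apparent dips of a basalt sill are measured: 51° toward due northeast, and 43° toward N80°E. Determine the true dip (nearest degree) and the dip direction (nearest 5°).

true dip 51°, dip direction 040°

The two traces are lines in the plane: v₁ = (sin 45°·cos 51°, cos 45°·cos 51°, −sin 51°), v₂ = (sin 80°·cos 43°, cos 80°·cos 43°, −sin 43°).
The plane normal is n = v₁ × v₂ ∝ (0.205, 0.256, 0.264).
True dip = arccos(n_z / |n|) = arccos(0.6270) = 51.2°.
Dip direction = azimuth of (n_x, n_y) = atan2(0.205, 0.256) = 39°.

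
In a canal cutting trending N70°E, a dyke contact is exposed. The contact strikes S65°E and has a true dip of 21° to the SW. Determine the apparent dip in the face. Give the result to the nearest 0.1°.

15.2°

The strike is S65°E and the section trends N70°E; the acute angle between them is β = 45°.
tan(apparent dip) = tan 21° · sin 45° = 0.2714
α = arctan(0.2714) = 15.19°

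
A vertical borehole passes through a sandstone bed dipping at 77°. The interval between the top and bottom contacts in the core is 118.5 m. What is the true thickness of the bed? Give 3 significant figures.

26.7 m

True thickness t = h · cos(dip) = 118.5 × cos 77°
t = 118.5 × 0.2250 = 26.657 m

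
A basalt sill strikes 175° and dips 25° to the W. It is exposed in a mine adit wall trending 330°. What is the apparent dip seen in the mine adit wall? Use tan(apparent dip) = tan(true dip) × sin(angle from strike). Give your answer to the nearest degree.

11°

Angle between strike (175°) and section (330°): β = 25°.
tan(apparent dip) = tan 25° · sin 25° = 0.1971
apparent dip = arctan 0.1971 = 11.15°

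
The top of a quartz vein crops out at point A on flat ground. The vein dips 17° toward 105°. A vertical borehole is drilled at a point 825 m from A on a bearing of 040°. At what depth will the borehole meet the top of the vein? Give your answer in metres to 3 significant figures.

107 m

The hole lies 65° from the dip direction, so the down-dip offset is 825 × cos 65° = 348.66 m.
Depth = down-dip offset × tan(dip) = 348.66 × tan 17° = 348.66 × 0.3057
Depth = 106.60 m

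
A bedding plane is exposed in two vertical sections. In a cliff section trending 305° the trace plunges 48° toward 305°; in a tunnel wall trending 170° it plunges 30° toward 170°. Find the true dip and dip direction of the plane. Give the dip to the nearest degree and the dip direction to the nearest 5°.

true dip 66°, dip direction 245°

The two traces are lines in the plane: v₁ = (sin 305°·cos 48°, cos 305°·cos 48°, −sin 48°), v₂ = (sin 170°·cos 30°, cos 170°·cos 30°, −sin 30°).
The plane normal is n = v₁ × v₂ ∝ (-0.826, -0.386, 0.410).
True dip = arccos(n_z / |n|) = arccos(0.4101) = 65.8°.
Dip direction = azimuth of (n_x, n_y) = atan2(-0.826, -0.386) = 245°.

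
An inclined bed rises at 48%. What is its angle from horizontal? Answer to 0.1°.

25.6°

tan θ = 48/100 = 0.4800
θ = arctan(0.4800) = 25.64°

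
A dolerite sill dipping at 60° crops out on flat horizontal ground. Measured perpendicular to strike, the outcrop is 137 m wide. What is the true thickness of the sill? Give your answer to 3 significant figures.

True thickness t = w · sin(dip) = 137 × sin 60°
t = 137 × 0.8660 = 118.645 m

119 m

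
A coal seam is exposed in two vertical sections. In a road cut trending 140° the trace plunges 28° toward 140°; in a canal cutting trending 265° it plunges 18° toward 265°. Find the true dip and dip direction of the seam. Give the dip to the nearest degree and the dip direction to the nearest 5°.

true dip 43°, dip direction 195°

The two traces are lines in the plane: v₁ = (sin 140°·cos 28°, cos 140°·cos 28°, −sin 28°), v₂ = (sin 265°·cos 18°, cos 265°·cos 18°, −sin 18°).
The plane normal is n = v₁ × v₂ ∝ (-0.170, -0.620, 0.688).
tan δ = √(n_x²+n_y²)/n_z = 0.643/0.688, so δ = 43.1°.
The horizontal component of n points toward azimuth atan2(n_x, n_y) = 195°, the dip direction.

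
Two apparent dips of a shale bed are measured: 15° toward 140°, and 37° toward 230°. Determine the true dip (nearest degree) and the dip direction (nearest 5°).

Each apparent-dip line lies in the plane. As unit vectors (x east, y north, z up), v₁ plunges 15°→140° and v₂ plunges 37°→230°.
The plane normal is n = v₁ × v₂ ∝ (-0.312, -0.532, 0.771).
Dip δ = arctan(|n_h|/n_z) = arctan(0.617/0.771) = 38.7°.
Dip direction = atan2(-0.312, -0.532) = 210° (azimuth of n's horizontal projection).

true dip 39°, dip direction 210°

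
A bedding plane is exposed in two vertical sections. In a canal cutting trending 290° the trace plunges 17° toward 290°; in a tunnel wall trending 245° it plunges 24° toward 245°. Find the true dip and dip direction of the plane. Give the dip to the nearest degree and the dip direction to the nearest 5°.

Represent each trace as a vector plunging at its apparent dip toward its trend (east-north-up frame): v₁ = (-0.899, 0.327, -0.292), v₂ = (-0.828, -0.386, -0.407).
Cross product v₁ × v₂ gives the pole to the plane: n ∝ (-0.246, -0.123, 0.618).
True dip = arccos(n_z / |n|) = arccos(0.9135) = 24.0°.
The horizontal component of n points toward azimuth atan2(n_x, n_y) = 243°, the dip direction.

true dip 24°, dip direction 245°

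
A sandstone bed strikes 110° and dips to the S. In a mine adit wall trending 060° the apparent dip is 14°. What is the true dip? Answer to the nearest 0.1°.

β = acute angle between strike 110° and section 060° = 50°.
tan δ = tan α / sin β = tan 14° / sin 50° = 0.2493 / 0.7660 = 0.3255
δ = arctan(0.3255) = 18.03°

18.0°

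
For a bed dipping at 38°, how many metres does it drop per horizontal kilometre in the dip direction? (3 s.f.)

781 m

drop per km = 1000 × tan 38° = 1000 × 0.7813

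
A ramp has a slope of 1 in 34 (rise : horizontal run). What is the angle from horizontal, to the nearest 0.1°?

1.7°

tan θ = 1/34 = 0.0294
θ = arctan(0.0294) = 1.68°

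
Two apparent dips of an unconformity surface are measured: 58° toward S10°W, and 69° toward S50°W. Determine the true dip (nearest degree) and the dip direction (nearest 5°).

Represent each trace as a vector plunging at its apparent dip toward its trend (east-north-up frame): v₁ = (-0.092, -0.522, -0.848), v₂ = (-0.275, -0.230, -0.934).
n = v₁ × v₂ = (-0.292, -0.147, 0.122) (taken with n_z > 0).
True dip = arccos(n_z / |n|) = arccos(0.3500) = 69.5°.
Dip direction = atan2(-0.292, -0.147) = 243° (azimuth of n's horizontal projection).

true dip 70°, dip direction 245°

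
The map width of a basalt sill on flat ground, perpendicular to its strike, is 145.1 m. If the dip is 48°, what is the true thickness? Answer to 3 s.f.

True thickness t = w · sin(dip) = 145.1 × sin 48°
t = 145.1 × 0.7431 = 107.830 m

108 m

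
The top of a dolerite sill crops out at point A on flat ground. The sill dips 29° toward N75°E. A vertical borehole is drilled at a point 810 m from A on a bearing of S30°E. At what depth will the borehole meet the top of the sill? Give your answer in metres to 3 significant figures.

The hole lies 75° from the dip direction, so the down-dip offset is 810 × cos 75° = 209.64 m.
Depth = down-dip offset × tan(dip) = 209.64 × tan 29° = 209.64 × 0.5543
Depth = 116.21 m

116 m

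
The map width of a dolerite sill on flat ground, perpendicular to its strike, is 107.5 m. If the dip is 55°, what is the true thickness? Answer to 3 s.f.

88.1 m

True thickness t = w · sin(dip) = 107.5 × sin 55°
t = 107.5 × 0.8192 = 88.059 m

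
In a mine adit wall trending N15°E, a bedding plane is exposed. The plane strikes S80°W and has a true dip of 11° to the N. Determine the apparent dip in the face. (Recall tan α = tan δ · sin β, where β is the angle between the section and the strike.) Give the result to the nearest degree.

10°

The strike is S80°W and the section trends N15°E; the acute angle between them is β = 65°.
tan(apparent dip) = tan 11° · sin 65° = 0.1762
α = arctan(0.1762) = 9.99°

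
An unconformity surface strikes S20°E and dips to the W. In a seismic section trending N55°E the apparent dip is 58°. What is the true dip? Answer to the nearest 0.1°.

58.9°

The section is 75° from the strike.
tan δ = tan α / sin β = tan 58° / sin 75° = 1.6003 / 0.9659 = 1.6568
true dip = arctan 1.6568 = 58.89°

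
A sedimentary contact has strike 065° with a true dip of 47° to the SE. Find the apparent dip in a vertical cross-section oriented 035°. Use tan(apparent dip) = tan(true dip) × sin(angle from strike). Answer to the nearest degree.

28°

The strike is 065° and the section trends 035°; the acute angle between them is β = 30°.
tan α = tan 47° × sin 30° = 1.0724 × 0.5000 = 0.5362
apparent dip = arctan 0.5362 = 28.20°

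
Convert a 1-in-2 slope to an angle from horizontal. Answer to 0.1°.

tan θ = 1/2 = 0.5000
θ = arctan(0.5000) = 26.57°

26.6°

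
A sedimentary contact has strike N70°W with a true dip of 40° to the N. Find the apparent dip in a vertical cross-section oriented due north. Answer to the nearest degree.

38°

The section lies 70° from the strike.
tan(apparent dip) = tan 40° · sin 70° = 0.7885
apparent dip = arctan 0.7885 = 38.26°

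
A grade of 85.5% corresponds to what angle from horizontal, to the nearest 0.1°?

tan θ = 85.5/100 = 0.8550
θ = arctan(0.8550) = 40.53°

40.5°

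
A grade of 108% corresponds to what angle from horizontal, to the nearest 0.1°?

tan θ = 108/100 = 1.0800
θ = arctan(1.0800) = 47.20°

47.2°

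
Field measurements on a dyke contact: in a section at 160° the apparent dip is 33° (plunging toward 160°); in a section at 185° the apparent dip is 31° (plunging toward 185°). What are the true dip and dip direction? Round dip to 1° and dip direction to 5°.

true dip 33°, dip direction 165°

The two traces are lines in the plane: v₁ = (sin 160°·cos 33°, cos 160°·cos 33°, −sin 33°), v₂ = (sin 185°·cos 31°, cos 185°·cos 31°, −sin 31°).
The plane normal is n = v₁ × v₂ ∝ (0.059, -0.188, 0.304).
True dip = arccos(n_z / |n|) = arccos(0.8384) = 33.0°.
The horizontal component of n points toward azimuth atan2(n_x, n_y) = 163°, the dip direction.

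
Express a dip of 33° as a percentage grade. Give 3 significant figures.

64.9%

grade % = 100 × tan 33° = 100 × 0.6494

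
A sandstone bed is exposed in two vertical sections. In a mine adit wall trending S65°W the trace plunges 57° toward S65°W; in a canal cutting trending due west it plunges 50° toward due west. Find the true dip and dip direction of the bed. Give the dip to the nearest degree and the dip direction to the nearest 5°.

Each apparent-dip line lies in the plane. As unit vectors (x east, y north, z up), v₁ plunges 57°→S65°W and v₂ plunges 50°→due west.
Cross product v₁ × v₂ gives the pole to the plane: n ∝ (-0.176, -0.161, 0.148).
tan δ = √(n_x²+n_y²)/n_z = 0.239/0.148, so δ = 58.2°.
Dip direction = atan2(-0.176, -0.161) = 228° (azimuth of n's horizontal projection).

true dip 58°, dip direction 230°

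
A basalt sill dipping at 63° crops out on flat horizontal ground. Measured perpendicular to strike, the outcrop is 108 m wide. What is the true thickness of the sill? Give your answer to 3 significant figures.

True thickness t = w · sin(dip) = 108 × sin 63°
t = 108 × 0.8910 = 96.229 m

96.2 m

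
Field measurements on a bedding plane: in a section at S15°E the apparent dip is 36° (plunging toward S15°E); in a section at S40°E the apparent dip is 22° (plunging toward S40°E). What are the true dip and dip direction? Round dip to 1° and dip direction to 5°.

true dip 43°, dip direction 205°

The two traces are lines in the plane: v₁ = (sin 165°·cos 36°, cos 165°·cos 36°, −sin 36°), v₂ = (sin 140°·cos 22°, cos 140°·cos 22°, −sin 22°).
The plane normal is n = v₁ × v₂ ∝ (-0.125, -0.272, 0.317).
True dip = arccos(n_z / |n|) = arccos(0.7273) = 43.3°.
The horizontal component of n points toward azimuth atan2(n_x, n_y) = 205°, the dip direction.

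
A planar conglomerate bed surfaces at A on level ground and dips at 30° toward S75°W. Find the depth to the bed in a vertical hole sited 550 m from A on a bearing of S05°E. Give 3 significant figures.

The hole lies 80° from the dip direction, so the down-dip offset is 550 × cos 80° = 95.51 m.
Depth = down-dip offset × tan(dip) = 95.51 × tan 30° = 95.51 × 0.5774
Depth = 55.14 m

55.1 m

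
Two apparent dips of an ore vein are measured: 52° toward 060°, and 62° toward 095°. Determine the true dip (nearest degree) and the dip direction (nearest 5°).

Represent each trace as a vector plunging at its apparent dip toward its trend (east-north-up frame): v₁ = (0.533, 0.308, -0.788), v₂ = (0.468, -0.041, -0.883).
The plane normal is n = v₁ × v₂ ∝ (0.304, -0.102, 0.166).
True dip = arccos(n_z / |n|) = arccos(0.4591) = 62.7°.
Dip direction = azimuth of (n_x, n_y) = atan2(0.304, -0.102) = 109°.

true dip 63°, dip direction 110°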